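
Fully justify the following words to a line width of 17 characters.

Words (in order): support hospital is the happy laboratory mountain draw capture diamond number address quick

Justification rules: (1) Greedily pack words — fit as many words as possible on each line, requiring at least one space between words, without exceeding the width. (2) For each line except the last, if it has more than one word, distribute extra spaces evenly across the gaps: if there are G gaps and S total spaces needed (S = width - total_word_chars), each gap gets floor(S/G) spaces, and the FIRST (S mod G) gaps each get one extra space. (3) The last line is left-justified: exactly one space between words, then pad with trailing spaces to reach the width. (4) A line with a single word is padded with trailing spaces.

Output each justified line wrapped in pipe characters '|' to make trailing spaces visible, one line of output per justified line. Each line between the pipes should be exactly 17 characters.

Answer: |support  hospital|
|is    the   happy|
|laboratory       |
|mountain     draw|
|capture   diamond|
|number    address|
|quick            |

Derivation:
Line 1: ['support', 'hospital'] (min_width=16, slack=1)
Line 2: ['is', 'the', 'happy'] (min_width=12, slack=5)
Line 3: ['laboratory'] (min_width=10, slack=7)
Line 4: ['mountain', 'draw'] (min_width=13, slack=4)
Line 5: ['capture', 'diamond'] (min_width=15, slack=2)
Line 6: ['number', 'address'] (min_width=14, slack=3)
Line 7: ['quick'] (min_width=5, slack=12)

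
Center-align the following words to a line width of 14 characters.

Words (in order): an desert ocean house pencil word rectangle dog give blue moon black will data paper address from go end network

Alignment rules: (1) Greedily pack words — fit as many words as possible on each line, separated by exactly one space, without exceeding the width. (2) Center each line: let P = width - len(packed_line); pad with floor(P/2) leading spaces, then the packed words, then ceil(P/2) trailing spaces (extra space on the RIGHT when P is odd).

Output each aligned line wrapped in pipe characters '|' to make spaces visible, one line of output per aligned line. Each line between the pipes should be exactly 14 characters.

Answer: |  an desert   |
| ocean house  |
| pencil word  |
|rectangle dog |
|give blue moon|
|  black will  |
|  data paper  |
| address from |
|go end network|

Derivation:
Line 1: ['an', 'desert'] (min_width=9, slack=5)
Line 2: ['ocean', 'house'] (min_width=11, slack=3)
Line 3: ['pencil', 'word'] (min_width=11, slack=3)
Line 4: ['rectangle', 'dog'] (min_width=13, slack=1)
Line 5: ['give', 'blue', 'moon'] (min_width=14, slack=0)
Line 6: ['black', 'will'] (min_width=10, slack=4)
Line 7: ['data', 'paper'] (min_width=10, slack=4)
Line 8: ['address', 'from'] (min_width=12, slack=2)
Line 9: ['go', 'end', 'network'] (min_width=14, slack=0)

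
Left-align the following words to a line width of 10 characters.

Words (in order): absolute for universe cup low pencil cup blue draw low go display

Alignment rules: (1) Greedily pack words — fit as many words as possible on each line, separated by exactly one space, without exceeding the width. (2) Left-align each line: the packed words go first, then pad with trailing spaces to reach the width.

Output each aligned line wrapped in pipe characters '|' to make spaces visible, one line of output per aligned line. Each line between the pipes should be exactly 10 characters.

Line 1: ['absolute'] (min_width=8, slack=2)
Line 2: ['for'] (min_width=3, slack=7)
Line 3: ['universe'] (min_width=8, slack=2)
Line 4: ['cup', 'low'] (min_width=7, slack=3)
Line 5: ['pencil', 'cup'] (min_width=10, slack=0)
Line 6: ['blue', 'draw'] (min_width=9, slack=1)
Line 7: ['low', 'go'] (min_width=6, slack=4)
Line 8: ['display'] (min_width=7, slack=3)

Answer: |absolute  |
|for       |
|universe  |
|cup low   |
|pencil cup|
|blue draw |
|low go    |
|display   |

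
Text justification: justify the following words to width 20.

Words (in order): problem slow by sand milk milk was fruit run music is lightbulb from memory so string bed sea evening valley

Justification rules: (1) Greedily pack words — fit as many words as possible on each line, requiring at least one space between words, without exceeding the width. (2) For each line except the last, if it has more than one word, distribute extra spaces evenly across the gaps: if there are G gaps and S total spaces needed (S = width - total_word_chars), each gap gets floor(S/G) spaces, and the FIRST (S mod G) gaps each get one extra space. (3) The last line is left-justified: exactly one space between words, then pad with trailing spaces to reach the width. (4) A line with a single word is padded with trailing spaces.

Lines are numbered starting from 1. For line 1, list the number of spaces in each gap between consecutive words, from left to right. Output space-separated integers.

Answer: 1 1 1

Derivation:
Line 1: ['problem', 'slow', 'by', 'sand'] (min_width=20, slack=0)
Line 2: ['milk', 'milk', 'was', 'fruit'] (min_width=19, slack=1)
Line 3: ['run', 'music', 'is'] (min_width=12, slack=8)
Line 4: ['lightbulb', 'from'] (min_width=14, slack=6)
Line 5: ['memory', 'so', 'string', 'bed'] (min_width=20, slack=0)
Line 6: ['sea', 'evening', 'valley'] (min_width=18, slack=2)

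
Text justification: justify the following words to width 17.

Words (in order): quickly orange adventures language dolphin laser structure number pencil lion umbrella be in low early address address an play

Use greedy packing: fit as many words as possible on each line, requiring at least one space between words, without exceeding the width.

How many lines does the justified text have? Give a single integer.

Answer: 9

Derivation:
Line 1: ['quickly', 'orange'] (min_width=14, slack=3)
Line 2: ['adventures'] (min_width=10, slack=7)
Line 3: ['language', 'dolphin'] (min_width=16, slack=1)
Line 4: ['laser', 'structure'] (min_width=15, slack=2)
Line 5: ['number', 'pencil'] (min_width=13, slack=4)
Line 6: ['lion', 'umbrella', 'be'] (min_width=16, slack=1)
Line 7: ['in', 'low', 'early'] (min_width=12, slack=5)
Line 8: ['address', 'address'] (min_width=15, slack=2)
Line 9: ['an', 'play'] (min_width=7, slack=10)
Total lines: 9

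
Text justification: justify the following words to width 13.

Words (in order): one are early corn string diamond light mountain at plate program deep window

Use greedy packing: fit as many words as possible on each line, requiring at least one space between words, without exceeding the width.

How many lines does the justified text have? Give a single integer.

Line 1: ['one', 'are', 'early'] (min_width=13, slack=0)
Line 2: ['corn', 'string'] (min_width=11, slack=2)
Line 3: ['diamond', 'light'] (min_width=13, slack=0)
Line 4: ['mountain', 'at'] (min_width=11, slack=2)
Line 5: ['plate', 'program'] (min_width=13, slack=0)
Line 6: ['deep', 'window'] (min_width=11, slack=2)
Total lines: 6

Answer: 6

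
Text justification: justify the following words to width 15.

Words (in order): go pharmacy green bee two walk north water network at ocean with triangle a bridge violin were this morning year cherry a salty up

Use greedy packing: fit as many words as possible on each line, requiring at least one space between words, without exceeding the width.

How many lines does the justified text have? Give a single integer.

Answer: 11

Derivation:
Line 1: ['go', 'pharmacy'] (min_width=11, slack=4)
Line 2: ['green', 'bee', 'two'] (min_width=13, slack=2)
Line 3: ['walk', 'north'] (min_width=10, slack=5)
Line 4: ['water', 'network'] (min_width=13, slack=2)
Line 5: ['at', 'ocean', 'with'] (min_width=13, slack=2)
Line 6: ['triangle', 'a'] (min_width=10, slack=5)
Line 7: ['bridge', 'violin'] (min_width=13, slack=2)
Line 8: ['were', 'this'] (min_width=9, slack=6)
Line 9: ['morning', 'year'] (min_width=12, slack=3)
Line 10: ['cherry', 'a', 'salty'] (min_width=14, slack=1)
Line 11: ['up'] (min_width=2, slack=13)
Total lines: 11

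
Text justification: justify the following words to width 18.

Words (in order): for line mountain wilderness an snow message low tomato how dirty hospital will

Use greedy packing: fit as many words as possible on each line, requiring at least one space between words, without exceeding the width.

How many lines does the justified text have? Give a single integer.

Line 1: ['for', 'line', 'mountain'] (min_width=17, slack=1)
Line 2: ['wilderness', 'an', 'snow'] (min_width=18, slack=0)
Line 3: ['message', 'low', 'tomato'] (min_width=18, slack=0)
Line 4: ['how', 'dirty', 'hospital'] (min_width=18, slack=0)
Line 5: ['will'] (min_width=4, slack=14)
Total lines: 5

Answer: 5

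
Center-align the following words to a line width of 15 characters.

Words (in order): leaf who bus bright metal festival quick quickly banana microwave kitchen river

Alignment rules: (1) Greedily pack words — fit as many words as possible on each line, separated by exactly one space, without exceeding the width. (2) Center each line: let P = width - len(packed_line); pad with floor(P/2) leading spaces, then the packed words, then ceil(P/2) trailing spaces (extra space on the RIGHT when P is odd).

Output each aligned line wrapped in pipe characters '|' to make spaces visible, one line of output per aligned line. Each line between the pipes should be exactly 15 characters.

Line 1: ['leaf', 'who', 'bus'] (min_width=12, slack=3)
Line 2: ['bright', 'metal'] (min_width=12, slack=3)
Line 3: ['festival', 'quick'] (min_width=14, slack=1)
Line 4: ['quickly', 'banana'] (min_width=14, slack=1)
Line 5: ['microwave'] (min_width=9, slack=6)
Line 6: ['kitchen', 'river'] (min_width=13, slack=2)

Answer: | leaf who bus  |
| bright metal  |
|festival quick |
|quickly banana |
|   microwave   |
| kitchen river |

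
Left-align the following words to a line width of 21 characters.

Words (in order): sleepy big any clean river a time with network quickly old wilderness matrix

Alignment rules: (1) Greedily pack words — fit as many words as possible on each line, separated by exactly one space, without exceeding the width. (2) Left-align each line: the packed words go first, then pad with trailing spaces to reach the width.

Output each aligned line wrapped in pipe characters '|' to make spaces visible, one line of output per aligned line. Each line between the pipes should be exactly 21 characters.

Line 1: ['sleepy', 'big', 'any', 'clean'] (min_width=20, slack=1)
Line 2: ['river', 'a', 'time', 'with'] (min_width=17, slack=4)
Line 3: ['network', 'quickly', 'old'] (min_width=19, slack=2)
Line 4: ['wilderness', 'matrix'] (min_width=17, slack=4)

Answer: |sleepy big any clean |
|river a time with    |
|network quickly old  |
|wilderness matrix    |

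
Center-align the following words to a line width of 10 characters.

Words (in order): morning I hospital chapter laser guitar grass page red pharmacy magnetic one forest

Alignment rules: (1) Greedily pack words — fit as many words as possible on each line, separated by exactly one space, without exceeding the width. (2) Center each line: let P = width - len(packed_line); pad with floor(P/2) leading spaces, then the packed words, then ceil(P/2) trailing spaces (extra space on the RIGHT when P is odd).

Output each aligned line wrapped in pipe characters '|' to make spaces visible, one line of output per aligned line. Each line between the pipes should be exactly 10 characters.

Line 1: ['morning', 'I'] (min_width=9, slack=1)
Line 2: ['hospital'] (min_width=8, slack=2)
Line 3: ['chapter'] (min_width=7, slack=3)
Line 4: ['laser'] (min_width=5, slack=5)
Line 5: ['guitar'] (min_width=6, slack=4)
Line 6: ['grass', 'page'] (min_width=10, slack=0)
Line 7: ['red'] (min_width=3, slack=7)
Line 8: ['pharmacy'] (min_width=8, slack=2)
Line 9: ['magnetic'] (min_width=8, slack=2)
Line 10: ['one', 'forest'] (min_width=10, slack=0)

Answer: |morning I |
| hospital |
| chapter  |
|  laser   |
|  guitar  |
|grass page|
|   red    |
| pharmacy |
| magnetic |
|one forest|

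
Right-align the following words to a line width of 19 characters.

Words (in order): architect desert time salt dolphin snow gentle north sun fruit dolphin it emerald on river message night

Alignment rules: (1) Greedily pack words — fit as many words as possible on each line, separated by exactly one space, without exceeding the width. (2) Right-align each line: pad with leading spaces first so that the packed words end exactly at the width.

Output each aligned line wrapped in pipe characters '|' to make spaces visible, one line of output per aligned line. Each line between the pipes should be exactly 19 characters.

Line 1: ['architect', 'desert'] (min_width=16, slack=3)
Line 2: ['time', 'salt', 'dolphin'] (min_width=17, slack=2)
Line 3: ['snow', 'gentle', 'north'] (min_width=17, slack=2)
Line 4: ['sun', 'fruit', 'dolphin'] (min_width=17, slack=2)
Line 5: ['it', 'emerald', 'on', 'river'] (min_width=19, slack=0)
Line 6: ['message', 'night'] (min_width=13, slack=6)

Answer: |   architect desert|
|  time salt dolphin|
|  snow gentle north|
|  sun fruit dolphin|
|it emerald on river|
|      message night|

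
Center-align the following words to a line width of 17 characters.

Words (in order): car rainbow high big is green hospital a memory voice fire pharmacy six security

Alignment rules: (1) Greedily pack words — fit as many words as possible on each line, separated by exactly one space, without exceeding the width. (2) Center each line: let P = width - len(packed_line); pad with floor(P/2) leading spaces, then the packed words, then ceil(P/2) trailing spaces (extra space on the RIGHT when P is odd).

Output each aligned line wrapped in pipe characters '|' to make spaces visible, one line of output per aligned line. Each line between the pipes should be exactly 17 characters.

Answer: |car rainbow high |
|  big is green   |
|hospital a memory|
|   voice fire    |
|  pharmacy six   |
|    security     |

Derivation:
Line 1: ['car', 'rainbow', 'high'] (min_width=16, slack=1)
Line 2: ['big', 'is', 'green'] (min_width=12, slack=5)
Line 3: ['hospital', 'a', 'memory'] (min_width=17, slack=0)
Line 4: ['voice', 'fire'] (min_width=10, slack=7)
Line 5: ['pharmacy', 'six'] (min_width=12, slack=5)
Line 6: ['security'] (min_width=8, slack=9)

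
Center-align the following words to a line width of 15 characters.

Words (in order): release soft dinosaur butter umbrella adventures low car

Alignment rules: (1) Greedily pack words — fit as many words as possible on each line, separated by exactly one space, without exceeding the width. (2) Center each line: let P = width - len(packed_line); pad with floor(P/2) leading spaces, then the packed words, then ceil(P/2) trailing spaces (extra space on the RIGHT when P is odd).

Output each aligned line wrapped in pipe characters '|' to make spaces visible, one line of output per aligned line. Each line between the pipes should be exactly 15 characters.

Answer: | release soft  |
|dinosaur butter|
|   umbrella    |
|adventures low |
|      car      |

Derivation:
Line 1: ['release', 'soft'] (min_width=12, slack=3)
Line 2: ['dinosaur', 'butter'] (min_width=15, slack=0)
Line 3: ['umbrella'] (min_width=8, slack=7)
Line 4: ['adventures', 'low'] (min_width=14, slack=1)
Line 5: ['car'] (min_width=3, slack=12)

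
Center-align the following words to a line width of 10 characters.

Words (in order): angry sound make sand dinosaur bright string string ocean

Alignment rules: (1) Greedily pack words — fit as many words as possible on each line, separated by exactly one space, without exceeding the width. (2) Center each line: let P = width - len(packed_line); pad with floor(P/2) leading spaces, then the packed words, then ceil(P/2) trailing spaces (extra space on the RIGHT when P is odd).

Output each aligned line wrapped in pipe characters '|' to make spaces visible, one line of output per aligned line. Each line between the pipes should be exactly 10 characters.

Line 1: ['angry'] (min_width=5, slack=5)
Line 2: ['sound', 'make'] (min_width=10, slack=0)
Line 3: ['sand'] (min_width=4, slack=6)
Line 4: ['dinosaur'] (min_width=8, slack=2)
Line 5: ['bright'] (min_width=6, slack=4)
Line 6: ['string'] (min_width=6, slack=4)
Line 7: ['string'] (min_width=6, slack=4)
Line 8: ['ocean'] (min_width=5, slack=5)

Answer: |  angry   |
|sound make|
|   sand   |
| dinosaur |
|  bright  |
|  string  |
|  string  |
|  ocean   |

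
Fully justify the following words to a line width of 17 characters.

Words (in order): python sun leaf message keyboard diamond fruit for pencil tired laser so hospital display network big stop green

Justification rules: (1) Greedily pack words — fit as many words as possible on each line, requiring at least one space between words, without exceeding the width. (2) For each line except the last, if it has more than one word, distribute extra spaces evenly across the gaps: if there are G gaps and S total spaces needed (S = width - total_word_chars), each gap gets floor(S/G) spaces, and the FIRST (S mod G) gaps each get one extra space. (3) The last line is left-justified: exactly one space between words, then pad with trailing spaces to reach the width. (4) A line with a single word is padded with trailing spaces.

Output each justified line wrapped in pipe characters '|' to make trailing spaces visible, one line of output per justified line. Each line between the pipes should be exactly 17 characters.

Answer: |python  sun  leaf|
|message  keyboard|
|diamond fruit for|
|pencil      tired|
|laser so hospital|
|display   network|
|big stop green   |

Derivation:
Line 1: ['python', 'sun', 'leaf'] (min_width=15, slack=2)
Line 2: ['message', 'keyboard'] (min_width=16, slack=1)
Line 3: ['diamond', 'fruit', 'for'] (min_width=17, slack=0)
Line 4: ['pencil', 'tired'] (min_width=12, slack=5)
Line 5: ['laser', 'so', 'hospital'] (min_width=17, slack=0)
Line 6: ['display', 'network'] (min_width=15, slack=2)
Line 7: ['big', 'stop', 'green'] (min_width=14, slack=3)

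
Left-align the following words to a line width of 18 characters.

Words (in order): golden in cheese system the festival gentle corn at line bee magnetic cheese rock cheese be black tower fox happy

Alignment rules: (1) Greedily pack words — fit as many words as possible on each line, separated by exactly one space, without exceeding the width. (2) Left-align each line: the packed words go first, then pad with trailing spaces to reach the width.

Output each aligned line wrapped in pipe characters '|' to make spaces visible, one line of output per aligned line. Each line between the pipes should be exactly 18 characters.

Answer: |golden in cheese  |
|system the        |
|festival gentle   |
|corn at line bee  |
|magnetic cheese   |
|rock cheese be    |
|black tower fox   |
|happy             |

Derivation:
Line 1: ['golden', 'in', 'cheese'] (min_width=16, slack=2)
Line 2: ['system', 'the'] (min_width=10, slack=8)
Line 3: ['festival', 'gentle'] (min_width=15, slack=3)
Line 4: ['corn', 'at', 'line', 'bee'] (min_width=16, slack=2)
Line 5: ['magnetic', 'cheese'] (min_width=15, slack=3)
Line 6: ['rock', 'cheese', 'be'] (min_width=14, slack=4)
Line 7: ['black', 'tower', 'fox'] (min_width=15, slack=3)
Line 8: ['happy'] (min_width=5, slack=13)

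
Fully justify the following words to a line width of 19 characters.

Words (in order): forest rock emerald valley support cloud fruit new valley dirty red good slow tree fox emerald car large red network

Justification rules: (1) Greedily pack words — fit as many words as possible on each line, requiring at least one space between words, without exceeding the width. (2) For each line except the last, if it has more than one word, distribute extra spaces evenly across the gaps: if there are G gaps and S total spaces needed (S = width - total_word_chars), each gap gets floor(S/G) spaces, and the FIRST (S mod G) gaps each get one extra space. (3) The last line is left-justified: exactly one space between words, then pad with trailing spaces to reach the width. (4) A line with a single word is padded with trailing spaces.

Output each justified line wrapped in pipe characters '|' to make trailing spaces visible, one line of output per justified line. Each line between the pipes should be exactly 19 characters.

Line 1: ['forest', 'rock', 'emerald'] (min_width=19, slack=0)
Line 2: ['valley', 'support'] (min_width=14, slack=5)
Line 3: ['cloud', 'fruit', 'new'] (min_width=15, slack=4)
Line 4: ['valley', 'dirty', 'red'] (min_width=16, slack=3)
Line 5: ['good', 'slow', 'tree', 'fox'] (min_width=18, slack=1)
Line 6: ['emerald', 'car', 'large'] (min_width=17, slack=2)
Line 7: ['red', 'network'] (min_width=11, slack=8)

Answer: |forest rock emerald|
|valley      support|
|cloud   fruit   new|
|valley   dirty  red|
|good  slow tree fox|
|emerald  car  large|
|red network        |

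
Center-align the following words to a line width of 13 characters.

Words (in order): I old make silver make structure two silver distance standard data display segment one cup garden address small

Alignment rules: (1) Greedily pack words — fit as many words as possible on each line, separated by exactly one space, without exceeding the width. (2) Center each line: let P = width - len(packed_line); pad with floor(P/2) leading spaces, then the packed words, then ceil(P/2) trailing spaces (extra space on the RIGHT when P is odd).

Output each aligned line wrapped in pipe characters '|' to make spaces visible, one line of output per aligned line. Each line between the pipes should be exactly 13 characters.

Line 1: ['I', 'old', 'make'] (min_width=10, slack=3)
Line 2: ['silver', 'make'] (min_width=11, slack=2)
Line 3: ['structure', 'two'] (min_width=13, slack=0)
Line 4: ['silver'] (min_width=6, slack=7)
Line 5: ['distance'] (min_width=8, slack=5)
Line 6: ['standard', 'data'] (min_width=13, slack=0)
Line 7: ['display'] (min_width=7, slack=6)
Line 8: ['segment', 'one'] (min_width=11, slack=2)
Line 9: ['cup', 'garden'] (min_width=10, slack=3)
Line 10: ['address', 'small'] (min_width=13, slack=0)

Answer: | I old make  |
| silver make |
|structure two|
|   silver    |
|  distance   |
|standard data|
|   display   |
| segment one |
| cup garden  |
|address small|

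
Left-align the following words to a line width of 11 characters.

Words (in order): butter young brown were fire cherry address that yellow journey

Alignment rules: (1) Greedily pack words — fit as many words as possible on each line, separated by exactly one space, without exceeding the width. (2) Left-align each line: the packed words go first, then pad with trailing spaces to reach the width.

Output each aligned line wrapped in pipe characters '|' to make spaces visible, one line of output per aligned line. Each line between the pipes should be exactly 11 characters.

Answer: |butter     |
|young brown|
|were fire  |
|cherry     |
|address    |
|that yellow|
|journey    |

Derivation:
Line 1: ['butter'] (min_width=6, slack=5)
Line 2: ['young', 'brown'] (min_width=11, slack=0)
Line 3: ['were', 'fire'] (min_width=9, slack=2)
Line 4: ['cherry'] (min_width=6, slack=5)
Line 5: ['address'] (min_width=7, slack=4)
Line 6: ['that', 'yellow'] (min_width=11, slack=0)
Line 7: ['journey'] (min_width=7, slack=4)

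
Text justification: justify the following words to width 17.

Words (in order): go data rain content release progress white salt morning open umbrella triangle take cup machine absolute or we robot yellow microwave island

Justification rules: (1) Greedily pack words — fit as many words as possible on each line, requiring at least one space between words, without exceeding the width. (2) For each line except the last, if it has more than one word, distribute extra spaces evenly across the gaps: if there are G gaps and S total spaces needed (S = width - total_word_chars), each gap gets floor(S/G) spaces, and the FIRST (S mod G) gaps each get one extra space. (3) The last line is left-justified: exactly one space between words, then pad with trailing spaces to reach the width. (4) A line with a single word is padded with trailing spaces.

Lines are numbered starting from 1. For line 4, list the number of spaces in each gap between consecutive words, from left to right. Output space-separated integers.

Answer: 1 1

Derivation:
Line 1: ['go', 'data', 'rain'] (min_width=12, slack=5)
Line 2: ['content', 'release'] (min_width=15, slack=2)
Line 3: ['progress', 'white'] (min_width=14, slack=3)
Line 4: ['salt', 'morning', 'open'] (min_width=17, slack=0)
Line 5: ['umbrella', 'triangle'] (min_width=17, slack=0)
Line 6: ['take', 'cup', 'machine'] (min_width=16, slack=1)
Line 7: ['absolute', 'or', 'we'] (min_width=14, slack=3)
Line 8: ['robot', 'yellow'] (min_width=12, slack=5)
Line 9: ['microwave', 'island'] (min_width=16, slack=1)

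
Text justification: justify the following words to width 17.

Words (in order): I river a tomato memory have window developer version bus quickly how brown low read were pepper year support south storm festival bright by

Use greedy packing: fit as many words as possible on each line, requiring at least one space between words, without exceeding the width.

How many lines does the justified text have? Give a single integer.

Answer: 10

Derivation:
Line 1: ['I', 'river', 'a', 'tomato'] (min_width=16, slack=1)
Line 2: ['memory', 'have'] (min_width=11, slack=6)
Line 3: ['window', 'developer'] (min_width=16, slack=1)
Line 4: ['version', 'bus'] (min_width=11, slack=6)
Line 5: ['quickly', 'how', 'brown'] (min_width=17, slack=0)
Line 6: ['low', 'read', 'were'] (min_width=13, slack=4)
Line 7: ['pepper', 'year'] (min_width=11, slack=6)
Line 8: ['support', 'south'] (min_width=13, slack=4)
Line 9: ['storm', 'festival'] (min_width=14, slack=3)
Line 10: ['bright', 'by'] (min_width=9, slack=8)
Total lines: 10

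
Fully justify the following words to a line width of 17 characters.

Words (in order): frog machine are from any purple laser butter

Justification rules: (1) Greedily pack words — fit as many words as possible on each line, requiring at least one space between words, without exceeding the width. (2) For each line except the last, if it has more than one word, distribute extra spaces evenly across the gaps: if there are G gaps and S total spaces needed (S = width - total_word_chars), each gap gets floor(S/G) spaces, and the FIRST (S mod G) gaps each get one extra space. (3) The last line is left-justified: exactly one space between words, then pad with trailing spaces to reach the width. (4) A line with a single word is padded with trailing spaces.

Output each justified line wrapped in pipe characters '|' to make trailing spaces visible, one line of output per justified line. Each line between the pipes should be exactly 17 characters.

Answer: |frog  machine are|
|from  any  purple|
|laser butter     |

Derivation:
Line 1: ['frog', 'machine', 'are'] (min_width=16, slack=1)
Line 2: ['from', 'any', 'purple'] (min_width=15, slack=2)
Line 3: ['laser', 'butter'] (min_width=12, slack=5)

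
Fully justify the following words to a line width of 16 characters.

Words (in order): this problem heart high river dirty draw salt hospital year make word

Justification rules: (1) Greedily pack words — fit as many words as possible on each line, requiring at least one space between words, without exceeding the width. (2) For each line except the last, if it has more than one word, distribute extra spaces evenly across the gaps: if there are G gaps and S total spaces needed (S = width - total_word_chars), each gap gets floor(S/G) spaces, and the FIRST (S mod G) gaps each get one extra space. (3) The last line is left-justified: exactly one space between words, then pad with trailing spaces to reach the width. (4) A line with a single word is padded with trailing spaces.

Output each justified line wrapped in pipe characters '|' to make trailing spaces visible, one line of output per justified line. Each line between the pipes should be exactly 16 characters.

Line 1: ['this', 'problem'] (min_width=12, slack=4)
Line 2: ['heart', 'high', 'river'] (min_width=16, slack=0)
Line 3: ['dirty', 'draw', 'salt'] (min_width=15, slack=1)
Line 4: ['hospital', 'year'] (min_width=13, slack=3)
Line 5: ['make', 'word'] (min_width=9, slack=7)

Answer: |this     problem|
|heart high river|
|dirty  draw salt|
|hospital    year|
|make word       |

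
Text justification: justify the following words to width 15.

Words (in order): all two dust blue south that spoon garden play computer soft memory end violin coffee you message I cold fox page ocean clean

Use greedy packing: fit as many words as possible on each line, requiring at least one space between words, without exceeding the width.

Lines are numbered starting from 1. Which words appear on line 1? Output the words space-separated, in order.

Line 1: ['all', 'two', 'dust'] (min_width=12, slack=3)
Line 2: ['blue', 'south', 'that'] (min_width=15, slack=0)
Line 3: ['spoon', 'garden'] (min_width=12, slack=3)
Line 4: ['play', 'computer'] (min_width=13, slack=2)
Line 5: ['soft', 'memory', 'end'] (min_width=15, slack=0)
Line 6: ['violin', 'coffee'] (min_width=13, slack=2)
Line 7: ['you', 'message', 'I'] (min_width=13, slack=2)
Line 8: ['cold', 'fox', 'page'] (min_width=13, slack=2)
Line 9: ['ocean', 'clean'] (min_width=11, slack=4)

Answer: all two dust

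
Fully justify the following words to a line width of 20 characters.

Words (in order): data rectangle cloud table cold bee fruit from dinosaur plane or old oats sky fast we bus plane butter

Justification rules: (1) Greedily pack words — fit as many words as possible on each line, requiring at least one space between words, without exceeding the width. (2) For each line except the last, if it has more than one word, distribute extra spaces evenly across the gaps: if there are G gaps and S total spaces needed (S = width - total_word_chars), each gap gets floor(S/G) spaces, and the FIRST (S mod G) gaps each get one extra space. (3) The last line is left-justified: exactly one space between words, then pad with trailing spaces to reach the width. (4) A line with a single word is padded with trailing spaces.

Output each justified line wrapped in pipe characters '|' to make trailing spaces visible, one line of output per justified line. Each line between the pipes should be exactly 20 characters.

Line 1: ['data', 'rectangle', 'cloud'] (min_width=20, slack=0)
Line 2: ['table', 'cold', 'bee', 'fruit'] (min_width=20, slack=0)
Line 3: ['from', 'dinosaur', 'plane'] (min_width=19, slack=1)
Line 4: ['or', 'old', 'oats', 'sky', 'fast'] (min_width=20, slack=0)
Line 5: ['we', 'bus', 'plane', 'butter'] (min_width=19, slack=1)

Answer: |data rectangle cloud|
|table cold bee fruit|
|from  dinosaur plane|
|or old oats sky fast|
|we bus plane butter |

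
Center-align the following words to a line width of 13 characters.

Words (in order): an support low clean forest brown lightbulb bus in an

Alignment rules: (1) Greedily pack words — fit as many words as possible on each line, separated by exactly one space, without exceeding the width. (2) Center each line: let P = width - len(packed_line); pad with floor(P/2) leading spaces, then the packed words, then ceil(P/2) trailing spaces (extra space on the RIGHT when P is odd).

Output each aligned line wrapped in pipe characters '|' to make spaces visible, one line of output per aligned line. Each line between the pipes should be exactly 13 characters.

Line 1: ['an', 'support'] (min_width=10, slack=3)
Line 2: ['low', 'clean'] (min_width=9, slack=4)
Line 3: ['forest', 'brown'] (min_width=12, slack=1)
Line 4: ['lightbulb', 'bus'] (min_width=13, slack=0)
Line 5: ['in', 'an'] (min_width=5, slack=8)

Answer: | an support  |
|  low clean  |
|forest brown |
|lightbulb bus|
|    in an    |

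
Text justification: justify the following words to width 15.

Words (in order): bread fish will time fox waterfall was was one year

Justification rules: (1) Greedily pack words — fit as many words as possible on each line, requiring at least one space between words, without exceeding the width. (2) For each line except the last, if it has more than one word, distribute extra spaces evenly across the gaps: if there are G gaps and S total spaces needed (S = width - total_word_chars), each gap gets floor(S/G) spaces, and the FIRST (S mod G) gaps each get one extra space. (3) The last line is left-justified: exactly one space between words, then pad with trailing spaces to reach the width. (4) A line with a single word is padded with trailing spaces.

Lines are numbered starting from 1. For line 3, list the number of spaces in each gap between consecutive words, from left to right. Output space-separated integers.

Answer: 3

Derivation:
Line 1: ['bread', 'fish', 'will'] (min_width=15, slack=0)
Line 2: ['time', 'fox'] (min_width=8, slack=7)
Line 3: ['waterfall', 'was'] (min_width=13, slack=2)
Line 4: ['was', 'one', 'year'] (min_width=12, slack=3)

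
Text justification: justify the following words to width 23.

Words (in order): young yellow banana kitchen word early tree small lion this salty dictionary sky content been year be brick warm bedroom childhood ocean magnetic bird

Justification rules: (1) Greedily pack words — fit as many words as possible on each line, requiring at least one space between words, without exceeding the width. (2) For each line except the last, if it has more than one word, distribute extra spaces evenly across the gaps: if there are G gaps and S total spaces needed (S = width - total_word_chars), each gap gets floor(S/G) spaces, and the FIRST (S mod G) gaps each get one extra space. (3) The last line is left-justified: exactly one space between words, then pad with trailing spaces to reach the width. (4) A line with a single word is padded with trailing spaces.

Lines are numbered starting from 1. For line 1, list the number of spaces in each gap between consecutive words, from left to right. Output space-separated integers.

Answer: 3 3

Derivation:
Line 1: ['young', 'yellow', 'banana'] (min_width=19, slack=4)
Line 2: ['kitchen', 'word', 'early', 'tree'] (min_width=23, slack=0)
Line 3: ['small', 'lion', 'this', 'salty'] (min_width=21, slack=2)
Line 4: ['dictionary', 'sky', 'content'] (min_width=22, slack=1)
Line 5: ['been', 'year', 'be', 'brick', 'warm'] (min_width=23, slack=0)
Line 6: ['bedroom', 'childhood', 'ocean'] (min_width=23, slack=0)
Line 7: ['magnetic', 'bird'] (min_width=13, slack=10)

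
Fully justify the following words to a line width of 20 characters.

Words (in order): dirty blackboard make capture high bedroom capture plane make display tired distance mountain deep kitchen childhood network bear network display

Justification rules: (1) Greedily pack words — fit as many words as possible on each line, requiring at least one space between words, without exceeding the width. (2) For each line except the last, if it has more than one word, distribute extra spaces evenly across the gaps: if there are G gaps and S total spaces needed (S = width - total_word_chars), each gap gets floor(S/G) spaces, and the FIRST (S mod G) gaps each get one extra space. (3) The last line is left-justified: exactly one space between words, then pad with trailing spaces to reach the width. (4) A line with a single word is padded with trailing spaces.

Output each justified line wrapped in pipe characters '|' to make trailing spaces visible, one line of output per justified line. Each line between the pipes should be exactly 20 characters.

Line 1: ['dirty', 'blackboard'] (min_width=16, slack=4)
Line 2: ['make', 'capture', 'high'] (min_width=17, slack=3)
Line 3: ['bedroom', 'capture'] (min_width=15, slack=5)
Line 4: ['plane', 'make', 'display'] (min_width=18, slack=2)
Line 5: ['tired', 'distance'] (min_width=14, slack=6)
Line 6: ['mountain', 'deep'] (min_width=13, slack=7)
Line 7: ['kitchen', 'childhood'] (min_width=17, slack=3)
Line 8: ['network', 'bear', 'network'] (min_width=20, slack=0)
Line 9: ['display'] (min_width=7, slack=13)

Answer: |dirty     blackboard|
|make   capture  high|
|bedroom      capture|
|plane  make  display|
|tired       distance|
|mountain        deep|
|kitchen    childhood|
|network bear network|
|display             |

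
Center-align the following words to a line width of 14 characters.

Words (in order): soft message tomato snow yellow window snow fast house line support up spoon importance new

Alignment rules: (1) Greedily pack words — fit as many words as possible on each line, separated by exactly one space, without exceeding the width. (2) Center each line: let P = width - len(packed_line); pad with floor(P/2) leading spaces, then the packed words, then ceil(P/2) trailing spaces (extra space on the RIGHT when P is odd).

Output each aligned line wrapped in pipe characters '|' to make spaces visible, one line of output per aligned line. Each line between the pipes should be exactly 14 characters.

Answer: | soft message |
| tomato snow  |
|yellow window |
|  snow fast   |
|  house line  |
|  support up  |
|    spoon     |
|importance new|

Derivation:
Line 1: ['soft', 'message'] (min_width=12, slack=2)
Line 2: ['tomato', 'snow'] (min_width=11, slack=3)
Line 3: ['yellow', 'window'] (min_width=13, slack=1)
Line 4: ['snow', 'fast'] (min_width=9, slack=5)
Line 5: ['house', 'line'] (min_width=10, slack=4)
Line 6: ['support', 'up'] (min_width=10, slack=4)
Line 7: ['spoon'] (min_width=5, slack=9)
Line 8: ['importance', 'new'] (min_width=14, slack=0)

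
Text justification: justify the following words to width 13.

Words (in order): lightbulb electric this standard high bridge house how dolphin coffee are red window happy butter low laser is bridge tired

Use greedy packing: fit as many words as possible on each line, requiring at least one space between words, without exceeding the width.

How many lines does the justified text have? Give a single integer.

Line 1: ['lightbulb'] (min_width=9, slack=4)
Line 2: ['electric', 'this'] (min_width=13, slack=0)
Line 3: ['standard', 'high'] (min_width=13, slack=0)
Line 4: ['bridge', 'house'] (min_width=12, slack=1)
Line 5: ['how', 'dolphin'] (min_width=11, slack=2)
Line 6: ['coffee', 'are'] (min_width=10, slack=3)
Line 7: ['red', 'window'] (min_width=10, slack=3)
Line 8: ['happy', 'butter'] (min_width=12, slack=1)
Line 9: ['low', 'laser', 'is'] (min_width=12, slack=1)
Line 10: ['bridge', 'tired'] (min_width=12, slack=1)
Total lines: 10

Answer: 10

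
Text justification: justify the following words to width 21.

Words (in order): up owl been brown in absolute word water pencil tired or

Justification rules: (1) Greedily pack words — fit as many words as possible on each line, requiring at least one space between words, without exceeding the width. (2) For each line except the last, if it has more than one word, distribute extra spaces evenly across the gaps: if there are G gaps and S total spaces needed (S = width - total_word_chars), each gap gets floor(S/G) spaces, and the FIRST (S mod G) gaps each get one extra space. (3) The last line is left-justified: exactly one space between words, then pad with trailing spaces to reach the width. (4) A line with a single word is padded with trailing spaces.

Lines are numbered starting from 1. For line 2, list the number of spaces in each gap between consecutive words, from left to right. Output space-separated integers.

Line 1: ['up', 'owl', 'been', 'brown', 'in'] (min_width=20, slack=1)
Line 2: ['absolute', 'word', 'water'] (min_width=19, slack=2)
Line 3: ['pencil', 'tired', 'or'] (min_width=15, slack=6)

Answer: 2 2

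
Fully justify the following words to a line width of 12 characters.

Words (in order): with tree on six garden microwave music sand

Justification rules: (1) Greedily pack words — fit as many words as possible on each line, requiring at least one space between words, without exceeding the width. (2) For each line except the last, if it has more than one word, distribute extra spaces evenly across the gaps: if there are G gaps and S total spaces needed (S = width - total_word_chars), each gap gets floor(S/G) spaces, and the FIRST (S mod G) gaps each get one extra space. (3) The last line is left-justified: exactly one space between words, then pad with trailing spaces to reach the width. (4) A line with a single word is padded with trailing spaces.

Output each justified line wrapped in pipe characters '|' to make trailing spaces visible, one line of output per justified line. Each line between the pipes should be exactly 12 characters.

Line 1: ['with', 'tree', 'on'] (min_width=12, slack=0)
Line 2: ['six', 'garden'] (min_width=10, slack=2)
Line 3: ['microwave'] (min_width=9, slack=3)
Line 4: ['music', 'sand'] (min_width=10, slack=2)

Answer: |with tree on|
|six   garden|
|microwave   |
|music sand  |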